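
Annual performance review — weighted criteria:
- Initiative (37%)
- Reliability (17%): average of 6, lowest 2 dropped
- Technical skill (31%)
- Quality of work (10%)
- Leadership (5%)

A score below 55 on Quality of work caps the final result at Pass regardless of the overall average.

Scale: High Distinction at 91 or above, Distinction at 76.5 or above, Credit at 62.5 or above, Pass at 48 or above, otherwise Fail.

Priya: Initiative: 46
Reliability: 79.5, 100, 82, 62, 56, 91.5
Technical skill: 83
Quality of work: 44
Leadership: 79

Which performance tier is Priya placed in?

Pass

Reliability: drop 56, 62 → average of remaining 4 = 353/4 = 88.25
Quality of work score 44 < 55: minimum not met.
Weighted total:
  Initiative 46 × 0.37 = 17.02
  Reliability 88.25 × 0.17 = 15.0025
  Technical skill 83 × 0.31 = 25.73
  Quality of work 44 × 0.1 = 4.4
  Leadership 79 × 0.05 = 3.95
Sum = 66.1025
66.1025 would be Credit; cap at Pass applies → Pass.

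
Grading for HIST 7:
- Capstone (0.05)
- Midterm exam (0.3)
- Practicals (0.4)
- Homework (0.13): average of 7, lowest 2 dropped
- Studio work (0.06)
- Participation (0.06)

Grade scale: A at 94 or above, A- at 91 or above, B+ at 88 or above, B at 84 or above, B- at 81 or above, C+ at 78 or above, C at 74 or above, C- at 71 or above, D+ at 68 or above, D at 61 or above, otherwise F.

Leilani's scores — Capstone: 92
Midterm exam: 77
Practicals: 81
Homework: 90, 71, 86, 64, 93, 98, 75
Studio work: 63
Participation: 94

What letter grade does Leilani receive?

Homework: drop 64, 71 → average of remaining 5 = 442/5 = 88.4
Weighted total:
  Capstone 92 × 0.05 = 4.6
  Midterm exam 77 × 0.3 = 23.1
  Practicals 81 × 0.4 = 32.4
  Homework 88.4 × 0.13 = 11.492
  Studio work 63 × 0.06 = 3.78
  Participation 94 × 0.06 = 5.64
Sum = 81.012
81.012 is ≥ 81 and < 84 → B-

B-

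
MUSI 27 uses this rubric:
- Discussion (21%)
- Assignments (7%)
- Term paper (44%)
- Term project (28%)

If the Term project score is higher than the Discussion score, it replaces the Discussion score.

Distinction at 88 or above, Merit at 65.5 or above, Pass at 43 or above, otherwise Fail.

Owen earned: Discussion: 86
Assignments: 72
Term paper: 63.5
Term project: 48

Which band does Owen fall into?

Term project (48) ≤ Discussion (86), so Discussion stays at 86.
Weighted total:
  Discussion 86 × 0.21 = 18.06
  Assignments 72 × 0.07 = 5.04
  Term paper 63.5 × 0.44 = 27.94
  Term project 48 × 0.28 = 13.44
Sum = 64.48
64.48 is ≥ 43 and < 65.5 → Pass

Pass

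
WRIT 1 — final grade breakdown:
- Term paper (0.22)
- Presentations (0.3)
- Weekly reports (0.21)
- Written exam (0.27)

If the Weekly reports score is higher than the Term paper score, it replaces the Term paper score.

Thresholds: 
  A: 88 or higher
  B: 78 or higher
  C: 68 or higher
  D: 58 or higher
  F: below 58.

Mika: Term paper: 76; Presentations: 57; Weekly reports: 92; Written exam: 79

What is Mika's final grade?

C

Weekly reports (92) > Term paper (76), so Term paper counts as 92.
Weighted total:
  Term paper 92 × 0.22 = 20.24
  Presentations 57 × 0.3 = 17.1
  Weekly reports 92 × 0.21 = 19.32
  Written exam 79 × 0.27 = 21.33
Sum = 77.99
77.99 is ≥ 68 and < 78 → C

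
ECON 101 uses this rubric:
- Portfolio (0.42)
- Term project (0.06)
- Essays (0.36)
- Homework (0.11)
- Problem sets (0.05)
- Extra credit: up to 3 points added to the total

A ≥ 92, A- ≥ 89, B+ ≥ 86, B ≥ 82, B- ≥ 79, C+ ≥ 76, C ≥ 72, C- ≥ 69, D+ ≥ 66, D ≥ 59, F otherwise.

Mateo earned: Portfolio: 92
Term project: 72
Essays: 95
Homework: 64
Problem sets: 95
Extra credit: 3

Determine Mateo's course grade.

Weighted total:
  Portfolio 92 × 0.42 = 38.64
  Term project 72 × 0.06 = 4.32
  Essays 95 × 0.36 = 34.2
  Homework 64 × 0.11 = 7.04
  Problem sets 95 × 0.05 = 4.75
Sum = 88.95
Extra credit: 88.95 + 3 = 91.95
91.95 is ≥ 89 and < 92 → A-

A-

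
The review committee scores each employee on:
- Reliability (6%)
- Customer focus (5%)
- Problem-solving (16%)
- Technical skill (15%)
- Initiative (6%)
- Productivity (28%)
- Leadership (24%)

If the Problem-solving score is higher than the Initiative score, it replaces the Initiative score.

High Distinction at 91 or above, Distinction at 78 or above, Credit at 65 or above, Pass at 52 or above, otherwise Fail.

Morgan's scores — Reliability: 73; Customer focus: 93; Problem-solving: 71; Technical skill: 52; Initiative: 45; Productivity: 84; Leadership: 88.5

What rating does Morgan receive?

Problem-solving (71) > Initiative (45), so Initiative counts as 71.
Weighted total:
  Reliability 73 × 0.06 = 4.38
  Customer focus 93 × 0.05 = 4.65
  Problem-solving 71 × 0.16 = 11.36
  Technical skill 52 × 0.15 = 7.8
  Initiative 71 × 0.06 = 4.26
  Productivity 84 × 0.28 = 23.52
  Leadership 88.5 × 0.24 = 21.24
Sum = 77.21
77.21 is ≥ 65 and < 78 → Credit

Credit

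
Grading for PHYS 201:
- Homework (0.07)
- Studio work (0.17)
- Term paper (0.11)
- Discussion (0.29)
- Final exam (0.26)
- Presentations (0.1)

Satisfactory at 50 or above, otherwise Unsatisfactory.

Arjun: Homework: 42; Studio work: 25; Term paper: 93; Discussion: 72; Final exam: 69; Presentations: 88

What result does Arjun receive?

Satisfactory

Weighted total:
  Homework 42 × 0.07 = 2.94
  Studio work 25 × 0.17 = 4.25
  Term paper 93 × 0.11 = 10.23
  Discussion 72 × 0.29 = 20.88
  Final exam 69 × 0.26 = 17.94
  Presentations 88 × 0.1 = 8.8
Sum = 65.04
65.04 ≥ 50 → Satisfactory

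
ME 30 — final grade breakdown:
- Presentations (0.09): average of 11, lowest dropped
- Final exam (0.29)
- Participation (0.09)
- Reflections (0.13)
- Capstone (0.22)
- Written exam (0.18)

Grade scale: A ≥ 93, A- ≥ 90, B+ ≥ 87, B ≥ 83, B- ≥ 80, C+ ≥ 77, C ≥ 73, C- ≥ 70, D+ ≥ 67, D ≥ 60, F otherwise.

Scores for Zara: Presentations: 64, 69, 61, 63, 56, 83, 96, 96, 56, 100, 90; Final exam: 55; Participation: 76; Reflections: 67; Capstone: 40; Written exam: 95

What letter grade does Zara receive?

Presentations: drop 56 → average of remaining 10 = 778/10 = 77.8
Weighted total:
  Presentations 77.8 × 0.09 = 7.002
  Final exam 55 × 0.29 = 15.95
  Participation 76 × 0.09 = 6.84
  Reflections 67 × 0.13 = 8.71
  Capstone 40 × 0.22 = 8.8
  Written exam 95 × 0.18 = 17.1
Sum = 64.402
64.402 is ≥ 60 and < 67 → D

D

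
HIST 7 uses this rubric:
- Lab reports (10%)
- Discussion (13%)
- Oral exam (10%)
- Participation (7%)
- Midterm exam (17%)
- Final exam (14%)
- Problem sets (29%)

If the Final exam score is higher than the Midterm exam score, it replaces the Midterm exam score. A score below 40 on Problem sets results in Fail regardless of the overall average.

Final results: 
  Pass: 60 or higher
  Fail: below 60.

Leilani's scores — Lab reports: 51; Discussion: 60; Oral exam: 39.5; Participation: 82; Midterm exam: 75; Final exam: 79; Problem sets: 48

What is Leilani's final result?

Final exam (79) > Midterm exam (75), so Midterm exam counts as 79.
Problem sets score 48 ≥ 40: minimum met.
Weighted total:
  Lab reports 51 × 0.1 = 5.1
  Discussion 60 × 0.13 = 7.8
  Oral exam 39.5 × 0.1 = 3.95
  Participation 82 × 0.07 = 5.74
  Midterm exam 79 × 0.17 = 13.43
  Final exam 79 × 0.14 = 11.06
  Problem sets 48 × 0.29 = 13.92
Sum = 61
61 ≥ 60 → Pass

Pass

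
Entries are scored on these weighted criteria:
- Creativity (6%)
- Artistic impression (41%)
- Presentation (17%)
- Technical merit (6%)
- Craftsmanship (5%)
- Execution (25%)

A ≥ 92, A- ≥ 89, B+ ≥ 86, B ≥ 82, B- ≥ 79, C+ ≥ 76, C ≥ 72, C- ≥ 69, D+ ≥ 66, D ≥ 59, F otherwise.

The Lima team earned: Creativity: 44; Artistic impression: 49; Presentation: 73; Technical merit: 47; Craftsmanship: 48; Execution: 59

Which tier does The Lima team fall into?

Weighted total:
  Creativity 44 × 0.06 = 2.64
  Artistic impression 49 × 0.41 = 20.09
  Presentation 73 × 0.17 = 12.41
  Technical merit 47 × 0.06 = 2.82
  Craftsmanship 48 × 0.05 = 2.4
  Execution 59 × 0.25 = 14.75
Sum = 55.11
55.11 < 59 → F

F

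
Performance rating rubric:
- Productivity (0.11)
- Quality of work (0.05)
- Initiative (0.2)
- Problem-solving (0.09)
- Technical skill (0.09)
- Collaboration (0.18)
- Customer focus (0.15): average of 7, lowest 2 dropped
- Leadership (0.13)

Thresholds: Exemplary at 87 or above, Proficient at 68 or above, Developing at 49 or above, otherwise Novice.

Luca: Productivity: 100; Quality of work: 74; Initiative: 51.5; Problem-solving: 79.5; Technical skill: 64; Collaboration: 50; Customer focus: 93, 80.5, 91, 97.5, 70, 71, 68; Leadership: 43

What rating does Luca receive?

Customer focus: drop 68, 70 → average of remaining 5 = 433/5 = 86.6
Weighted total:
  Productivity 100 × 0.11 = 11
  Quality of work 74 × 0.05 = 3.7
  Initiative 51.5 × 0.2 = 10.3
  Problem-solving 79.5 × 0.09 = 7.155
  Technical skill 64 × 0.09 = 5.76
  Collaboration 50 × 0.18 = 9
  Customer focus 86.6 × 0.15 = 12.99
  Leadership 43 × 0.13 = 5.59
Sum = 65.495
65.495 is ≥ 49 and < 68 → Developing

Developing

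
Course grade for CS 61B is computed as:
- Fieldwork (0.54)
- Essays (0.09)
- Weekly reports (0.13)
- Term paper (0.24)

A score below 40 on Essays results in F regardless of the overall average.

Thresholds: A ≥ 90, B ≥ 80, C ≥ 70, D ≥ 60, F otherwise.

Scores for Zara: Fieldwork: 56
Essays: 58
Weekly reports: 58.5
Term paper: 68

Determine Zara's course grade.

F

Essays score 58 ≥ 40: minimum met.
Weighted total:
  Fieldwork 56 × 0.54 = 30.24
  Essays 58 × 0.09 = 5.22
  Weekly reports 58.5 × 0.13 = 7.605
  Term paper 68 × 0.24 = 16.32
Sum = 59.385
59.385 < 60 → F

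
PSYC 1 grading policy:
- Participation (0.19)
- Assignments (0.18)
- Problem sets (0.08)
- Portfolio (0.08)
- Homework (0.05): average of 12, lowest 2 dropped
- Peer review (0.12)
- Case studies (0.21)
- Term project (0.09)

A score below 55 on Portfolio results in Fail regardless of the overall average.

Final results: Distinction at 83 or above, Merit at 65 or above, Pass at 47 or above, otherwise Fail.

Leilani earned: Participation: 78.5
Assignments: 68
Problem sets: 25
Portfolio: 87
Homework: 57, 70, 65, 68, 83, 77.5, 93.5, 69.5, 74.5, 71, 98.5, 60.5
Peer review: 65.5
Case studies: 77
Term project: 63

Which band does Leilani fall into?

Merit

Homework: drop 57, 60.5 → average of remaining 10 = 770.5/10 = 77.05
Portfolio score 87 ≥ 55: minimum met.
Weighted total:
  Participation 78.5 × 0.19 = 14.915
  Assignments 68 × 0.18 = 12.24
  Problem sets 25 × 0.08 = 2
  Portfolio 87 × 0.08 = 6.96
  Homework 77.05 × 0.05 = 3.8525
  Peer review 65.5 × 0.12 = 7.86
  Case studies 77 × 0.21 = 16.17
  Term project 63 × 0.09 = 5.67
Sum = 69.6675
69.6675 is ≥ 65 and < 83 → Merit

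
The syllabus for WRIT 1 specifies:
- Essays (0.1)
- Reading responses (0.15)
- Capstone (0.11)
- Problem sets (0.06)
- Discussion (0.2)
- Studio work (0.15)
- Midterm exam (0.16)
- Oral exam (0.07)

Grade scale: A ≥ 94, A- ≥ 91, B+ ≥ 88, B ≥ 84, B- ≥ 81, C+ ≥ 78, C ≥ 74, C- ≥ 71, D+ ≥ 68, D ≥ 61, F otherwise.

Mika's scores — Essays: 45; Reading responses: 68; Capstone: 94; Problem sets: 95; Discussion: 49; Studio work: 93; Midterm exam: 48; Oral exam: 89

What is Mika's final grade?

Weighted total:
  Essays 45 × 0.1 = 4.5
  Reading responses 68 × 0.15 = 10.2
  Capstone 94 × 0.11 = 10.34
  Problem sets 95 × 0.06 = 5.7
  Discussion 49 × 0.2 = 9.8
  Studio work 93 × 0.15 = 13.95
  Midterm exam 48 × 0.16 = 7.68
  Oral exam 89 × 0.07 = 6.23
Sum = 68.4
68.4 is ≥ 68 and < 71 → D+

D+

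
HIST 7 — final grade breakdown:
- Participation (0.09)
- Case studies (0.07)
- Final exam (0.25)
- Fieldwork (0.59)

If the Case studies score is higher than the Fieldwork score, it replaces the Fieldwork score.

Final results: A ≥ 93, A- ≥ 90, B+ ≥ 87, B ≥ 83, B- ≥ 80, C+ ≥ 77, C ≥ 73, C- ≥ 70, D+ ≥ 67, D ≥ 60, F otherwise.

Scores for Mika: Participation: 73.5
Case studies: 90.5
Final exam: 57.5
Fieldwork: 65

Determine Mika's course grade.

Case studies (90.5) > Fieldwork (65), so Fieldwork counts as 90.5.
Weighted total:
  Participation 73.5 × 0.09 = 6.615
  Case studies 90.5 × 0.07 = 6.335
  Final exam 57.5 × 0.25 = 14.375
  Fieldwork 90.5 × 0.59 = 53.395
Sum = 80.72
80.72 is ≥ 80 and < 83 → B-

B-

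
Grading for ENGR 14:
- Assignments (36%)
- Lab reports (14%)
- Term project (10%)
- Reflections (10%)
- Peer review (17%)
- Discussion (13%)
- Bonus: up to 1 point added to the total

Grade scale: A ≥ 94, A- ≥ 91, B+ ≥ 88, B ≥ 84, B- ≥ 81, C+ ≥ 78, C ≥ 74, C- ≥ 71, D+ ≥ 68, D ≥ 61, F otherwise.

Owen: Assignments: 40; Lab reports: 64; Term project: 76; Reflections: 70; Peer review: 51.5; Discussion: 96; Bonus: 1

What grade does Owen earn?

Weighted total:
  Assignments 40 × 0.36 = 14.4
  Lab reports 64 × 0.14 = 8.96
  Term project 76 × 0.1 = 7.6
  Reflections 70 × 0.1 = 7
  Peer review 51.5 × 0.17 = 8.755
  Discussion 96 × 0.13 = 12.48
Sum = 59.195
Bonus: 59.195 + 1 = 60.195
60.195 < 61 → F

F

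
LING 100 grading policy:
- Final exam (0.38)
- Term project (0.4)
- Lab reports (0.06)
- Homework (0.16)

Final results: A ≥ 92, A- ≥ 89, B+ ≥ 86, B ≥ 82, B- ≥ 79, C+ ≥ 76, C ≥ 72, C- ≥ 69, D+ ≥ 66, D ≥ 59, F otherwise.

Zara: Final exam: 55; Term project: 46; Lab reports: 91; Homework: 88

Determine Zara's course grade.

Weighted total:
  Final exam 55 × 0.38 = 20.9
  Term project 46 × 0.4 = 18.4
  Lab reports 91 × 0.06 = 5.46
  Homework 88 × 0.16 = 14.08
Sum = 58.84
58.84 < 59 → F

F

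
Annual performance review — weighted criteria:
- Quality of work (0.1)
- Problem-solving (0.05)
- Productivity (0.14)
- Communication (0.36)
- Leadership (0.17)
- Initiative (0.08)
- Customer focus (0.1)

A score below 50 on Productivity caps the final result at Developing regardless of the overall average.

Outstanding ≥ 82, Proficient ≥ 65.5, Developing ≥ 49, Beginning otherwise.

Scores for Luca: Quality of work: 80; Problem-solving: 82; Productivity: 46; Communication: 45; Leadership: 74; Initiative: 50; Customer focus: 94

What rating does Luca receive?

Productivity score 46 < 50: minimum not met.
Weighted total:
  Quality of work 80 × 0.1 = 8
  Problem-solving 82 × 0.05 = 4.1
  Productivity 46 × 0.14 = 6.44
  Communication 45 × 0.36 = 16.2
  Leadership 74 × 0.17 = 12.58
  Initiative 50 × 0.08 = 4
  Customer focus 94 × 0.1 = 9.4
Sum = 60.72
60.72 would be Developing; cap at Developing applies → Developing.

Developing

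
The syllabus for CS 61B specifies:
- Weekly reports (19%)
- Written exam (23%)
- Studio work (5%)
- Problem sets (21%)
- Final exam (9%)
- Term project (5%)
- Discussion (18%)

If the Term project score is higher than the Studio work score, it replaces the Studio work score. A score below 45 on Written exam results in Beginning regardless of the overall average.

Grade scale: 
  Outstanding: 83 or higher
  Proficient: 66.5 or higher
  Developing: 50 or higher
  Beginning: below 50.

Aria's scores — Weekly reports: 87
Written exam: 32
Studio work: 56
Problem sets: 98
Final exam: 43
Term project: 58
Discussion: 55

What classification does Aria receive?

Term project (58) > Studio work (56), so Studio work counts as 58.
Written exam score 32 < 45: minimum not met.
Weighted total:
  Weekly reports 87 × 0.19 = 16.53
  Written exam 32 × 0.23 = 7.36
  Studio work 58 × 0.05 = 2.9
  Problem sets 98 × 0.21 = 20.58
  Final exam 43 × 0.09 = 3.87
  Term project 58 × 0.05 = 2.9
  Discussion 55 × 0.18 = 9.9
Sum = 64.04
Because the Written exam minimum was not met, the result is Beginning.

Beginning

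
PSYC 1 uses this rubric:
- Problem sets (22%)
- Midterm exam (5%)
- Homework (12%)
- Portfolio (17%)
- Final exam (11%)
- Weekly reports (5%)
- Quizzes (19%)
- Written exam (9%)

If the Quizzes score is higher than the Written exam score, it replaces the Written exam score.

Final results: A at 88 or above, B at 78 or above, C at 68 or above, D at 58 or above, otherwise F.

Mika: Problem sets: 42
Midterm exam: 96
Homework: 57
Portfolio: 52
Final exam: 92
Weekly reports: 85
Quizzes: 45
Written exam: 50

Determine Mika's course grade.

F

Quizzes (45) ≤ Written exam (50), so Written exam stays at 50.
Weighted total:
  Problem sets 42 × 0.22 = 9.24
  Midterm exam 96 × 0.05 = 4.8
  Homework 57 × 0.12 = 6.84
  Portfolio 52 × 0.17 = 8.84
  Final exam 92 × 0.11 = 10.12
  Weekly reports 85 × 0.05 = 4.25
  Quizzes 45 × 0.19 = 8.55
  Written exam 50 × 0.09 = 4.5
Sum = 57.14
57.14 < 58 → F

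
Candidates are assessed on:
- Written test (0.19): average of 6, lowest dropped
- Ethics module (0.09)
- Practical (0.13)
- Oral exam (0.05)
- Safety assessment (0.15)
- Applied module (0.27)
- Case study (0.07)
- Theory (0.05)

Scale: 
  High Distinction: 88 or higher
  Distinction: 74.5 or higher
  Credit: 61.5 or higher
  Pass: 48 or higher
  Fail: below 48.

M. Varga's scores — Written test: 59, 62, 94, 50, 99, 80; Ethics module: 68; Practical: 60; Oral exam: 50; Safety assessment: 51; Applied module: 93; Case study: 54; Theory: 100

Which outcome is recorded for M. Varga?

Credit

Written test: drop 50 → average of remaining 5 = 394/5 = 78.8
Weighted total:
  Written test 78.8 × 0.19 = 14.972
  Ethics module 68 × 0.09 = 6.12
  Practical 60 × 0.13 = 7.8
  Oral exam 50 × 0.05 = 2.5
  Safety assessment 51 × 0.15 = 7.65
  Applied module 93 × 0.27 = 25.11
  Case study 54 × 0.07 = 3.78
  Theory 100 × 0.05 = 5
Sum = 72.932
72.932 is ≥ 61.5 and < 74.5 → Credit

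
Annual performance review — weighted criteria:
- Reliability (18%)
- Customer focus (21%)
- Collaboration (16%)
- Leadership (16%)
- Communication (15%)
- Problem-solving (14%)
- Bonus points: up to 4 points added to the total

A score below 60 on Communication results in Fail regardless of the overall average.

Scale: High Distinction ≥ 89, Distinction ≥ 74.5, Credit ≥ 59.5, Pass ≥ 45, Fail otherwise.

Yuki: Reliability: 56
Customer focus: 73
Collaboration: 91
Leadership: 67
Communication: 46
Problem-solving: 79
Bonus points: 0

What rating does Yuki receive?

Fail

Communication score 46 < 60: minimum not met.
Weighted total:
  Reliability 56 × 0.18 = 10.08
  Customer focus 73 × 0.21 = 15.33
  Collaboration 91 × 0.16 = 14.56
  Leadership 67 × 0.16 = 10.72
  Communication 46 × 0.15 = 6.9
  Problem-solving 79 × 0.14 = 11.06
Sum = 68.65
Bonus points: 68.65 + 0 = 68.65
Because the Communication minimum was not met, the result is Fail.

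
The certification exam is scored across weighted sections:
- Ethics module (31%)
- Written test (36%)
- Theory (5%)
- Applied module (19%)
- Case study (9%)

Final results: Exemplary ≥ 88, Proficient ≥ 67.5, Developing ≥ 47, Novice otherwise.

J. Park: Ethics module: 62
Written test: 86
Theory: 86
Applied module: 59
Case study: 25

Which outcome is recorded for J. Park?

Proficient

Weighted total:
  Ethics module 62 × 0.31 = 19.22
  Written test 86 × 0.36 = 30.96
  Theory 86 × 0.05 = 4.3
  Applied module 59 × 0.19 = 11.21
  Case study 25 × 0.09 = 2.25
Sum = 67.94
67.94 is ≥ 67.5 and < 88 → Proficient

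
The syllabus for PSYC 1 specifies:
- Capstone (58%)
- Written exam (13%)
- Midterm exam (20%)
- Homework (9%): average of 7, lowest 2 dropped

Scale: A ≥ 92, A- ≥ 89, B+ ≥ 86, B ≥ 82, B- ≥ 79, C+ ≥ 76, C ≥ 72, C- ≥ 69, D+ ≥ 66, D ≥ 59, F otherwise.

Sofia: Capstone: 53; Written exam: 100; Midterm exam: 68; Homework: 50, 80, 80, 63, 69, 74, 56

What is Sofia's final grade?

D

Homework: drop 50, 56 → average of remaining 5 = 366/5 = 73.2
Weighted total:
  Capstone 53 × 0.58 = 30.74
  Written exam 100 × 0.13 = 13
  Midterm exam 68 × 0.2 = 13.6
  Homework 73.2 × 0.09 = 6.588
Sum = 63.928
63.928 is ≥ 59 and < 66 → D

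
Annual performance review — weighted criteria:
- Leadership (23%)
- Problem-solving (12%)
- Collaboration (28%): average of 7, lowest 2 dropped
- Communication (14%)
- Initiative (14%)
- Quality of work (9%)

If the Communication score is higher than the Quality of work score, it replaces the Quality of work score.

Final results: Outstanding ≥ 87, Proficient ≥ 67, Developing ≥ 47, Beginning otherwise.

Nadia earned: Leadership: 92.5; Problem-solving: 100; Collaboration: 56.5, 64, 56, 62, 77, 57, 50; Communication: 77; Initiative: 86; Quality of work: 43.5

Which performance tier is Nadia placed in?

Proficient

Collaboration: drop 50, 56 → average of remaining 5 = 316.5/5 = 63.3
Communication (77) > Quality of work (43.5), so Quality of work counts as 77.
Weighted total:
  Leadership 92.5 × 0.23 = 21.275
  Problem-solving 100 × 0.12 = 12
  Collaboration 63.3 × 0.28 = 17.724
  Communication 77 × 0.14 = 10.78
  Initiative 86 × 0.14 = 12.04
  Quality of work 77 × 0.09 = 6.93
Sum = 80.749
80.749 is ≥ 67 and < 87 → Proficient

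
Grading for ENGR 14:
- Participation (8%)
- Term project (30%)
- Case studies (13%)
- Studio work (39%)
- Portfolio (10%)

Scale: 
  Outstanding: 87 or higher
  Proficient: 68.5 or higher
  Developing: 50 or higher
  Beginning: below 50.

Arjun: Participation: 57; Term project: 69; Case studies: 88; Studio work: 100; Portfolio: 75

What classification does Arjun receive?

Proficient

Weighted total:
  Participation 57 × 0.08 = 4.56
  Term project 69 × 0.3 = 20.7
  Case studies 88 × 0.13 = 11.44
  Studio work 100 × 0.39 = 39
  Portfolio 75 × 0.1 = 7.5
Sum = 83.2
83.2 is ≥ 68.5 and < 87 → Proficient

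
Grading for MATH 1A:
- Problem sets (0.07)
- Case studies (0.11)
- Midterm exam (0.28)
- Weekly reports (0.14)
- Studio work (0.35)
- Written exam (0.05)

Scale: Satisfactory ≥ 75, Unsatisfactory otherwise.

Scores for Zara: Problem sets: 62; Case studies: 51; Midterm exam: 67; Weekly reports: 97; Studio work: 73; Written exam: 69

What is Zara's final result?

Weighted total:
  Problem sets 62 × 0.07 = 4.34
  Case studies 51 × 0.11 = 5.61
  Midterm exam 67 × 0.28 = 18.76
  Weekly reports 97 × 0.14 = 13.58
  Studio work 73 × 0.35 = 25.55
  Written exam 69 × 0.05 = 3.45
Sum = 71.29
71.29 < 75 → Unsatisfactory

Unsatisfactory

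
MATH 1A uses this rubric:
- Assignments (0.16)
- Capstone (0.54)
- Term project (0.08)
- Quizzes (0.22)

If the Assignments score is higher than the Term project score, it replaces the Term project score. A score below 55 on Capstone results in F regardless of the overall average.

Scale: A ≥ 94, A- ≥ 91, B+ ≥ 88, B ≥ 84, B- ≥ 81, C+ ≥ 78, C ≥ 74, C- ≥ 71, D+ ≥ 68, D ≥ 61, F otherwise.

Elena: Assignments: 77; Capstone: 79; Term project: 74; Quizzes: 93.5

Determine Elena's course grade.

B-

Assignments (77) > Term project (74), so Term project counts as 77.
Capstone score 79 ≥ 55: minimum met.
Weighted total:
  Assignments 77 × 0.16 = 12.32
  Capstone 79 × 0.54 = 42.66
  Term project 77 × 0.08 = 6.16
  Quizzes 93.5 × 0.22 = 20.57
Sum = 81.71
81.71 is ≥ 81 and < 84 → B-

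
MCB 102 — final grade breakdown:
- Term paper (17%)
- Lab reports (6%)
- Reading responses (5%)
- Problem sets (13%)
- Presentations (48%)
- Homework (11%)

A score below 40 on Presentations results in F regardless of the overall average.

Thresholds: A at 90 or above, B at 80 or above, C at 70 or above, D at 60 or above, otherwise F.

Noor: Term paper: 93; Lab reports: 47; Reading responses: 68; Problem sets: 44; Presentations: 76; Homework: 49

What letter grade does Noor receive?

Presentations score 76 ≥ 40: minimum met.
Weighted total:
  Term paper 93 × 0.17 = 15.81
  Lab reports 47 × 0.06 = 2.82
  Reading responses 68 × 0.05 = 3.4
  Problem sets 44 × 0.13 = 5.72
  Presentations 76 × 0.48 = 36.48
  Homework 49 × 0.11 = 5.39
Sum = 69.62
69.62 is ≥ 60 and < 70 → D

D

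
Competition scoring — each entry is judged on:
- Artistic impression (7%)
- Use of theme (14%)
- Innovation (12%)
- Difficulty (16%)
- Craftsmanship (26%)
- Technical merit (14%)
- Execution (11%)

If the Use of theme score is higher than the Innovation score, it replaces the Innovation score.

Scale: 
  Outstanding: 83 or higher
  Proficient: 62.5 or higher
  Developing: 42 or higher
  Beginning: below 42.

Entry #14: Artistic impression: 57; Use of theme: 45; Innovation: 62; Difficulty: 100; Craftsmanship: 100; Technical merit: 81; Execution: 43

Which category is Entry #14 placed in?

Proficient

Use of theme (45) ≤ Innovation (62), so Innovation stays at 62.
Weighted total:
  Artistic impression 57 × 0.07 = 3.99
  Use of theme 45 × 0.14 = 6.3
  Innovation 62 × 0.12 = 7.44
  Difficulty 100 × 0.16 = 16
  Craftsmanship 100 × 0.26 = 26
  Technical merit 81 × 0.14 = 11.34
  Execution 43 × 0.11 = 4.73
Sum = 75.8
75.8 is ≥ 62.5 and < 83 → Proficient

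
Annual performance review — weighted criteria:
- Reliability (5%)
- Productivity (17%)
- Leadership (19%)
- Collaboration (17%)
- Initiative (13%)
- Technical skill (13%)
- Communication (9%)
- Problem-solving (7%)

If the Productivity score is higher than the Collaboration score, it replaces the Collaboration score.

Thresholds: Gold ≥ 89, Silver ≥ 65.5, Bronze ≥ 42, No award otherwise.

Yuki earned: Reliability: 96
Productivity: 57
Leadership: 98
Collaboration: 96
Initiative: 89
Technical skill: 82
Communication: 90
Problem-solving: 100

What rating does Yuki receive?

Silver

Productivity (57) ≤ Collaboration (96), so Collaboration stays at 96.
Weighted total:
  Reliability 96 × 0.05 = 4.8
  Productivity 57 × 0.17 = 9.69
  Leadership 98 × 0.19 = 18.62
  Collaboration 96 × 0.17 = 16.32
  Initiative 89 × 0.13 = 11.57
  Technical skill 82 × 0.13 = 10.66
  Communication 90 × 0.09 = 8.1
  Problem-solving 100 × 0.07 = 7
Sum = 86.76
86.76 is ≥ 65.5 and < 89 → Silver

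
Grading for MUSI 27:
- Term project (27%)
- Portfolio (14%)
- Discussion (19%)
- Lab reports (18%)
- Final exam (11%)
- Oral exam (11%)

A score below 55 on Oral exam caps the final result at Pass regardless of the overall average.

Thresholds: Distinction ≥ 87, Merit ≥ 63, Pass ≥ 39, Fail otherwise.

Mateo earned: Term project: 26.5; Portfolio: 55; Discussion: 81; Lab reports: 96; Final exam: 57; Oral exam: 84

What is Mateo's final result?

Oral exam score 84 ≥ 55: minimum met.
Weighted total:
  Term project 26.5 × 0.27 = 7.155
  Portfolio 55 × 0.14 = 7.7
  Discussion 81 × 0.19 = 15.39
  Lab reports 96 × 0.18 = 17.28
  Final exam 57 × 0.11 = 6.27
  Oral exam 84 × 0.11 = 9.24
Sum = 63.035
63.035 is ≥ 63 and < 87 → Merit

Merit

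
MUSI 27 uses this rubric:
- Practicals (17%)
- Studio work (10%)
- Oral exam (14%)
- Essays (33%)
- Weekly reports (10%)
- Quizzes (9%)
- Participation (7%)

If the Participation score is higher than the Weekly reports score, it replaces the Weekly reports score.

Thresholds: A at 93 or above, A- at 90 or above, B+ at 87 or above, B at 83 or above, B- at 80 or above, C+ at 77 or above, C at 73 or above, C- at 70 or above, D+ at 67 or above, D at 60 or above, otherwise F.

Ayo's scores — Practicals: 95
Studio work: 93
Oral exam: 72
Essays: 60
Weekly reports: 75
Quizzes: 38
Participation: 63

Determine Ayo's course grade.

Participation (63) ≤ Weekly reports (75), so Weekly reports stays at 75.
Weighted total:
  Practicals 95 × 0.17 = 16.15
  Studio work 93 × 0.1 = 9.3
  Oral exam 72 × 0.14 = 10.08
  Essays 60 × 0.33 = 19.8
  Weekly reports 75 × 0.1 = 7.5
  Quizzes 38 × 0.09 = 3.42
  Participation 63 × 0.07 = 4.41
Sum = 70.66
70.66 is ≥ 70 and < 73 → C-

C-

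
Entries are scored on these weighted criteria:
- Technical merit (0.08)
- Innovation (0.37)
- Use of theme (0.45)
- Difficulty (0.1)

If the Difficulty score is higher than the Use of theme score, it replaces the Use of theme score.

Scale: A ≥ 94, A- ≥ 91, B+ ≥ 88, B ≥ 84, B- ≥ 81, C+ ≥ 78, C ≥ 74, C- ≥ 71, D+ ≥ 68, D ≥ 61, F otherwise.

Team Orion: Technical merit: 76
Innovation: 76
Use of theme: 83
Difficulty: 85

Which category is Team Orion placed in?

C+

Difficulty (85) > Use of theme (83), so Use of theme counts as 85.
Weighted total:
  Technical merit 76 × 0.08 = 6.08
  Innovation 76 × 0.37 = 28.12
  Use of theme 85 × 0.45 = 38.25
  Difficulty 85 × 0.1 = 8.5
Sum = 80.95
80.95 is ≥ 78 and < 81 → C+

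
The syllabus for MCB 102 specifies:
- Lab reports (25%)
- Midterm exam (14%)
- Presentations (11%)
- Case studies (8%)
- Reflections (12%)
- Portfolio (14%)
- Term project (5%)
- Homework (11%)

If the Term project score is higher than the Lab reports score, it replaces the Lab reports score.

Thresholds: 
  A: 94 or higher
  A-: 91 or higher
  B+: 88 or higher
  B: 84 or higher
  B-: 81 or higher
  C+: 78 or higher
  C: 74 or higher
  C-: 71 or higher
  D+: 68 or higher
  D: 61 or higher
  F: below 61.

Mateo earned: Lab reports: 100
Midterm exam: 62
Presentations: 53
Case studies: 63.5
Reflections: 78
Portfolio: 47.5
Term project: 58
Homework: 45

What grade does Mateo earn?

D+

Term project (58) ≤ Lab reports (100), so Lab reports stays at 100.
Weighted total:
  Lab reports 100 × 0.25 = 25
  Midterm exam 62 × 0.14 = 8.68
  Presentations 53 × 0.11 = 5.83
  Case studies 63.5 × 0.08 = 5.08
  Reflections 78 × 0.12 = 9.36
  Portfolio 47.5 × 0.14 = 6.65
  Term project 58 × 0.05 = 2.9
  Homework 45 × 0.11 = 4.95
Sum = 68.45
68.45 is ≥ 68 and < 71 → D+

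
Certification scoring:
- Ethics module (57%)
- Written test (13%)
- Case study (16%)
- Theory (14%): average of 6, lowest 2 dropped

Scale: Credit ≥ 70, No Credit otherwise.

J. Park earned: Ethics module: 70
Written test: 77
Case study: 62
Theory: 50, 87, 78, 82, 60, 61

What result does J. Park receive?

Credit

Theory: drop 50, 60 → average of remaining 4 = 308/4 = 77
Weighted total:
  Ethics module 70 × 0.57 = 39.9
  Written test 77 × 0.13 = 10.01
  Case study 62 × 0.16 = 9.92
  Theory 77 × 0.14 = 10.78
Sum = 70.61
70.61 ≥ 70 → Credit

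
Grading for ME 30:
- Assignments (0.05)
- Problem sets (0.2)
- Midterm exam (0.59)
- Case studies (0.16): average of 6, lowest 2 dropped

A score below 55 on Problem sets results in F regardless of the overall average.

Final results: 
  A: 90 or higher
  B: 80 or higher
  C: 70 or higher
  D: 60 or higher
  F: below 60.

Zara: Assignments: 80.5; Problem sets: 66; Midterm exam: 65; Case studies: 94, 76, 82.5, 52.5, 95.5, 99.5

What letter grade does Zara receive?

C

Case studies: drop 52.5, 76 → average of remaining 4 = 371.5/4 = 92.875
Problem sets score 66 ≥ 55: minimum met.
Weighted total:
  Assignments 80.5 × 0.05 = 4.025
  Problem sets 66 × 0.2 = 13.2
  Midterm exam 65 × 0.59 = 38.35
  Case studies 92.875 × 0.16 = 14.86
Sum = 70.435
70.435 is ≥ 70 and < 80 → C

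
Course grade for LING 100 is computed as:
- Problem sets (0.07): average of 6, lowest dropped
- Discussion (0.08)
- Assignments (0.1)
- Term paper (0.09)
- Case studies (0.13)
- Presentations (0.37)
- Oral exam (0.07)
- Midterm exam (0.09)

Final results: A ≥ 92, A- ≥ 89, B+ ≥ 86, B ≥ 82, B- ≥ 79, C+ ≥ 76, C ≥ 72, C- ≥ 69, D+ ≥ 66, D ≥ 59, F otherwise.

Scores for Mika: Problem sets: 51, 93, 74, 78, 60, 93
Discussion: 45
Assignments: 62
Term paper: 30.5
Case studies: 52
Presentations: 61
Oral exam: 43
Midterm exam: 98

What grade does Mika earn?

Problem sets: drop 51 → average of remaining 5 = 398/5 = 79.6
Weighted total:
  Problem sets 79.6 × 0.07 = 5.572
  Discussion 45 × 0.08 = 3.6
  Assignments 62 × 0.1 = 6.2
  Term paper 30.5 × 0.09 = 2.745
  Case studies 52 × 0.13 = 6.76
  Presentations 61 × 0.37 = 22.57
  Oral exam 43 × 0.07 = 3.01
  Midterm exam 98 × 0.09 = 8.82
Sum = 59.277
59.277 is ≥ 59 and < 66 → D

D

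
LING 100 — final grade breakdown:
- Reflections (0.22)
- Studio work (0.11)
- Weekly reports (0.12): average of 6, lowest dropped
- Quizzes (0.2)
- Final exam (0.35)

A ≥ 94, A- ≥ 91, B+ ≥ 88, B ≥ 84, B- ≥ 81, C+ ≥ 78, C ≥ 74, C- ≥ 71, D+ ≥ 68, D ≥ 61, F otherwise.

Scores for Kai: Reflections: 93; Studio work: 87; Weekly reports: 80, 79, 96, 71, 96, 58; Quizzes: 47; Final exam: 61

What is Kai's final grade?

Weekly reports: drop 58 → average of remaining 5 = 422/5 = 84.4
Weighted total:
  Reflections 93 × 0.22 = 20.46
  Studio work 87 × 0.11 = 9.57
  Weekly reports 84.4 × 0.12 = 10.128
  Quizzes 47 × 0.2 = 9.4
  Final exam 61 × 0.35 = 21.35
Sum = 70.908
70.908 is ≥ 68 and < 71 → D+

D+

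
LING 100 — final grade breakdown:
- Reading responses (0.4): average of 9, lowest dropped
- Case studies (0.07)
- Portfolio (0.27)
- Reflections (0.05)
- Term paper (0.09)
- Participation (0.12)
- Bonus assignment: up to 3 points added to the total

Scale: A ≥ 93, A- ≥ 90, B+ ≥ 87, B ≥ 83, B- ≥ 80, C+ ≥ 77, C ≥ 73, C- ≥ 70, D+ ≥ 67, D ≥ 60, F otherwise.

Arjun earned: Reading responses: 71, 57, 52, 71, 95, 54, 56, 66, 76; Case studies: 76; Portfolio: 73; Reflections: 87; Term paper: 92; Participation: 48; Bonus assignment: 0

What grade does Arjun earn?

Reading responses: drop 52 → average of remaining 8 = 546/8 = 68.25
Weighted total:
  Reading responses 68.25 × 0.4 = 27.3
  Case studies 76 × 0.07 = 5.32
  Portfolio 73 × 0.27 = 19.71
  Reflections 87 × 0.05 = 4.35
  Term paper 92 × 0.09 = 8.28
  Participation 48 × 0.12 = 5.76
Sum = 70.72
Bonus assignment: 70.72 + 0 = 70.72
70.72 is ≥ 70 and < 73 → C-

C-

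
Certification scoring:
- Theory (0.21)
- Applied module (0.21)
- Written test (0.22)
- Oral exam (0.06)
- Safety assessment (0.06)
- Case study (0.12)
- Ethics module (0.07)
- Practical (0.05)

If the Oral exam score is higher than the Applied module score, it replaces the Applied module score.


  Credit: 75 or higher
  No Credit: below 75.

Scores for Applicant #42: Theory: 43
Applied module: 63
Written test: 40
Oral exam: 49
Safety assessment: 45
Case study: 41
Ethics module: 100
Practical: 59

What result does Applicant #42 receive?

Oral exam (49) ≤ Applied module (63), so Applied module stays at 63.
Weighted total:
  Theory 43 × 0.21 = 9.03
  Applied module 63 × 0.21 = 13.23
  Written test 40 × 0.22 = 8.8
  Oral exam 49 × 0.06 = 2.94
  Safety assessment 45 × 0.06 = 2.7
  Case study 41 × 0.12 = 4.92
  Ethics module 100 × 0.07 = 7
  Practical 59 × 0.05 = 2.95
Sum = 51.57
51.57 < 75 → No Credit

No Credit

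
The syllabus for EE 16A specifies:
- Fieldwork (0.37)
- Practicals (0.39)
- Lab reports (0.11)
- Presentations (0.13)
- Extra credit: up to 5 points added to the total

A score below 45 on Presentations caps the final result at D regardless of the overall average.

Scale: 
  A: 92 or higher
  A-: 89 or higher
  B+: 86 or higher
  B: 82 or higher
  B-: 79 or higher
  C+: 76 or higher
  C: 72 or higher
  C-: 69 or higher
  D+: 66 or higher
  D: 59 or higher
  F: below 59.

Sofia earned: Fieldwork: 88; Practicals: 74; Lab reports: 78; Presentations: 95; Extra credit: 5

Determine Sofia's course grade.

B+

Presentations score 95 ≥ 45: minimum met.
Weighted total:
  Fieldwork 88 × 0.37 = 32.56
  Practicals 74 × 0.39 = 28.86
  Lab reports 78 × 0.11 = 8.58
  Presentations 95 × 0.13 = 12.35
Sum = 82.35
Extra credit: 82.35 + 5 = 87.35
87.35 is ≥ 86 and < 89 → B+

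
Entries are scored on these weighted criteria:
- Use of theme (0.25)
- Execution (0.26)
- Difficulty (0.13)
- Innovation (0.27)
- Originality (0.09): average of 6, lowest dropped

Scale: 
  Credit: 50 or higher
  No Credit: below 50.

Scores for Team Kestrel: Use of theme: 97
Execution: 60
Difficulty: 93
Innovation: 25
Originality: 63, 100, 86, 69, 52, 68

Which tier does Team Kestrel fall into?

Credit

Originality: drop 52 → average of remaining 5 = 386/5 = 77.2
Weighted total:
  Use of theme 97 × 0.25 = 24.25
  Execution 60 × 0.26 = 15.6
  Difficulty 93 × 0.13 = 12.09
  Innovation 25 × 0.27 = 6.75
  Originality 77.2 × 0.09 = 6.948
Sum = 65.638
65.638 ≥ 50 → Credit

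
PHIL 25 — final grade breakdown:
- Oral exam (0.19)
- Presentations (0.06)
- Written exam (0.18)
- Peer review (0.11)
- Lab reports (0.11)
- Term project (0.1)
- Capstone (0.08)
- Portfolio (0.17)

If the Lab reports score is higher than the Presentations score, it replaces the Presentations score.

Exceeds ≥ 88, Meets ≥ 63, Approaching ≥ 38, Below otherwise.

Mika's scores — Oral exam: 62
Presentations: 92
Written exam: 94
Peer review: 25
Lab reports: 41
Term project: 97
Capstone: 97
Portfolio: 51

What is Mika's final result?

Lab reports (41) ≤ Presentations (92), so Presentations stays at 92.
Weighted total:
  Oral exam 62 × 0.19 = 11.78
  Presentations 92 × 0.06 = 5.52
  Written exam 94 × 0.18 = 16.92
  Peer review 25 × 0.11 = 2.75
  Lab reports 41 × 0.11 = 4.51
  Term project 97 × 0.1 = 9.7
  Capstone 97 × 0.08 = 7.76
  Portfolio 51 × 0.17 = 8.67
Sum = 67.61
67.61 is ≥ 63 and < 88 → Meets

Meets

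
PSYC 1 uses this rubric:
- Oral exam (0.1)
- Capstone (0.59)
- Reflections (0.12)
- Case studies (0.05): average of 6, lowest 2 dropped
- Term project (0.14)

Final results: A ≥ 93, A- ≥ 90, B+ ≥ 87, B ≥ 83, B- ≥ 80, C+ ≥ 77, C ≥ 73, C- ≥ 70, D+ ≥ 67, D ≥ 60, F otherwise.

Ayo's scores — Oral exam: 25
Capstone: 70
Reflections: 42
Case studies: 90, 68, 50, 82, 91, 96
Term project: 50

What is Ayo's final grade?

D

Case studies: drop 50, 68 → average of remaining 4 = 359/4 = 89.75
Weighted total:
  Oral exam 25 × 0.1 = 2.5
  Capstone 70 × 0.59 = 41.3
  Reflections 42 × 0.12 = 5.04
  Case studies 89.75 × 0.05 = 4.4875
  Term project 50 × 0.14 = 7
Sum = 60.3275
60.3275 is ≥ 60 and < 67 → D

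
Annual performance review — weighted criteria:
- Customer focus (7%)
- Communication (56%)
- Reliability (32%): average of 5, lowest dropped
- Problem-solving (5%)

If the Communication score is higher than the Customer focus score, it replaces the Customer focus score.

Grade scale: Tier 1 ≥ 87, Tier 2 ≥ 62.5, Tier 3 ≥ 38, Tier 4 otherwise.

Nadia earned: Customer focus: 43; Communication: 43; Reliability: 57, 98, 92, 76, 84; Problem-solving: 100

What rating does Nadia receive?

Reliability: drop 57 → average of remaining 4 = 350/4 = 87.5
Communication (43) ≤ Customer focus (43), so Customer focus stays at 43.
Weighted total:
  Customer focus 43 × 0.07 = 3.01
  Communication 43 × 0.56 = 24.08
  Reliability 87.5 × 0.32 = 28
  Problem-solving 100 × 0.05 = 5
Sum = 60.09
60.09 is ≥ 38 and < 62.5 → Tier 3

Tier 3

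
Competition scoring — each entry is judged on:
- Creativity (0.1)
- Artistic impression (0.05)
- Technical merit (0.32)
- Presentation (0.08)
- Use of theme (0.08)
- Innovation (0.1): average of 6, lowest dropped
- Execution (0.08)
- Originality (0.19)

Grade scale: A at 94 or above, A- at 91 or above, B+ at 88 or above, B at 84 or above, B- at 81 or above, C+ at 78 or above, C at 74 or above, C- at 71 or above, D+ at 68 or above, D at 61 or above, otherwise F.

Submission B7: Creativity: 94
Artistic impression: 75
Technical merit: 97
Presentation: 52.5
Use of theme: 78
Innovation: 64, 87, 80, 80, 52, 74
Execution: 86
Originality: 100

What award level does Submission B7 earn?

B+

Innovation: drop 52 → average of remaining 5 = 385/5 = 77
Weighted total:
  Creativity 94 × 0.1 = 9.4
  Artistic impression 75 × 0.05 = 3.75
  Technical merit 97 × 0.32 = 31.04
  Presentation 52.5 × 0.08 = 4.2
  Use of theme 78 × 0.08 = 6.24
  Innovation 77 × 0.1 = 7.7
  Execution 86 × 0.08 = 6.88
  Originality 100 × 0.19 = 19
Sum = 88.21
88.21 is ≥ 88 and < 91 → B+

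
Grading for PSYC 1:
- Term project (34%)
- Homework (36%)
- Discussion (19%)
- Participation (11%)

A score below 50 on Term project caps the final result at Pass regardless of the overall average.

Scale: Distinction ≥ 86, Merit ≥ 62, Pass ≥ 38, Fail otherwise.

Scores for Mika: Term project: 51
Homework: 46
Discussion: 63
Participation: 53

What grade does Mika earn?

Pass

Term project score 51 ≥ 50: minimum met.
Weighted total:
  Term project 51 × 0.34 = 17.34
  Homework 46 × 0.36 = 16.56
  Discussion 63 × 0.19 = 11.97
  Participation 53 × 0.11 = 5.83
Sum = 51.7
51.7 is ≥ 38 and < 62 → Pass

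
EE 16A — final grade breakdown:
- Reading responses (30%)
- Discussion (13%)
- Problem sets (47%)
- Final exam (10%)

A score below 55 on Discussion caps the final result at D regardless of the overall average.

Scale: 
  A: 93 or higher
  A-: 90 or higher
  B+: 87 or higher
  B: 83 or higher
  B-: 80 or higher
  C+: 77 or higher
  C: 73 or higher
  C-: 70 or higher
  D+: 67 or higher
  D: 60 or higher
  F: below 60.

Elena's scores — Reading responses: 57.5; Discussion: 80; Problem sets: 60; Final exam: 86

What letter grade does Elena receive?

Discussion score 80 ≥ 55: minimum met.
Weighted total:
  Reading responses 57.5 × 0.3 = 17.25
  Discussion 80 × 0.13 = 10.4
  Problem sets 60 × 0.47 = 28.2
  Final exam 86 × 0.1 = 8.6
Sum = 64.45
64.45 is ≥ 60 and < 67 → D

D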